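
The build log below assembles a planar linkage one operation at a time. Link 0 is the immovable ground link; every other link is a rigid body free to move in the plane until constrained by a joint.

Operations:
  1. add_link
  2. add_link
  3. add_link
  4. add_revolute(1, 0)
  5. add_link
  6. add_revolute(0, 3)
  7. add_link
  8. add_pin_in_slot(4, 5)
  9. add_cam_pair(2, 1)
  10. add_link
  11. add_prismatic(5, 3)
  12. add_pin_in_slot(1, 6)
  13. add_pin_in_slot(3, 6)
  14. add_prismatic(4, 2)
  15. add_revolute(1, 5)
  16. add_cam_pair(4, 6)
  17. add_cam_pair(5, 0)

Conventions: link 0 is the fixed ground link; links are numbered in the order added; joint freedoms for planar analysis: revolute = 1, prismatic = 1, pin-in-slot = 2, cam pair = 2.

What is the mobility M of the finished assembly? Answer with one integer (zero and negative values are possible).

ground; <1,0,0>
#1 <2,0,0>
#2 <3,0,0>
#3 <4,0,0>
R:1↔0 J1 <4,1,0>
#4 <5,1,0>
R:0↔3 J1 <5,2,0>
#5 <6,2,0>
PS:4↔5 J2 <6,2,1>
C:2↔1 J2 <6,2,2>
#6 <7,2,2>
P:5↔3 J1 <7,3,2>
PS:1↔6 J2 <7,3,3>
PS:3↔6 J2 <7,3,4>
P:4↔2 J1 <7,4,4>
R:1↔5 J1 <7,5,4>
C:4↔6 J2 <7,5,5>
C:5↔0 J2 <7,5,6>
3×6 − 2×5 − 1×6 = 2

M = 2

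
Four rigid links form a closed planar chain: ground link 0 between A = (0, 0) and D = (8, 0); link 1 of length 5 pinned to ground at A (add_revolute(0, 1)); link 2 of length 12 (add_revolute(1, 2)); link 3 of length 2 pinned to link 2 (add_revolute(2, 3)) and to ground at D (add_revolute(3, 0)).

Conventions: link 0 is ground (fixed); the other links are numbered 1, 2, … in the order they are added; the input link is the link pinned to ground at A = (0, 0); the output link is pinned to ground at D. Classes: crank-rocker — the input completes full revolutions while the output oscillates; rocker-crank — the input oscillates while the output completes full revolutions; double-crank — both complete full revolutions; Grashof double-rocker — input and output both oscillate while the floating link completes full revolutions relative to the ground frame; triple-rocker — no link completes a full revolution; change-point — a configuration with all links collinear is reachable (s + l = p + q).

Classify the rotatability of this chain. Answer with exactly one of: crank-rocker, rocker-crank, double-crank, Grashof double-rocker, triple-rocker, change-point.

lengths: ground=8, input=5, coupler=12, output=2
sorted: s=2 (shortest), l=12 (longest), p+q=13
s + l = 14 vs p + q = 13
s + l > p + q → non-Grashof → no link fully rotates → triple-rocker

triple-rocker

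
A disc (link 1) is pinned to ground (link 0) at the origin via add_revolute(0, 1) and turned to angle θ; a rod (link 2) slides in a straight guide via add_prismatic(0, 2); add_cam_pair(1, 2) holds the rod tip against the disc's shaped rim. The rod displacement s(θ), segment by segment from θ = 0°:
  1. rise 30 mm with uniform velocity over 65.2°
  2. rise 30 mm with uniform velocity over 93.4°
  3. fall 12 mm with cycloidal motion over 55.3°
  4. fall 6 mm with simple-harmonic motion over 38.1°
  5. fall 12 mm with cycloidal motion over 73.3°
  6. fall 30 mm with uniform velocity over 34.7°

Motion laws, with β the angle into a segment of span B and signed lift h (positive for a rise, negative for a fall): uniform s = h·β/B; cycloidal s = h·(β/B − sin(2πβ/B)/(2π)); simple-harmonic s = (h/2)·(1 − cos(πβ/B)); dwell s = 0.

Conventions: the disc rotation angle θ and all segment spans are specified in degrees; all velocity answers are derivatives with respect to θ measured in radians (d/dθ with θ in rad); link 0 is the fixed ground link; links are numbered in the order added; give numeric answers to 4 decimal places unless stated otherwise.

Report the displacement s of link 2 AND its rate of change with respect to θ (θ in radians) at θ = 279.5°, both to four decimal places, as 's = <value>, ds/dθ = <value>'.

segment 1 (0° to 65.2°, uniform, h = 30) is passed completely: s = 0.0000 + (30) = 30.0000
segment 2 (65.2° to 158.6°, uniform, h = 30) is passed completely: s = 30.0000 + (30) = 60.0000
segment 3 (158.6° to 213.9°, cycloidal, h = -12) is passed completely: s = 60.0000 + (-12) = 48.0000
segment 4 (213.9° to 252°, simple-harmonic, h = -6) is passed completely: s = 48.0000 + (-6) = 42.0000
θ = 279.5° falls in segment 5 (252° to 325.3°, cycloidal, h = -12): β = 279.5 − 252 = 27.5°, B = 73.3°; Δs = -12·(0.3752 − sin(2π·0.3752)/(2π)) = -3.1530; s = 42.0000 − 3.1530 = 38.8470
velocity in seg [252°–325.3°] (cycloidal), θ in radians: β = 27.5° = 0.4800 rad, B = 73.3° = 1.2793 rad; ds/dθ = (h/B)(1 − cos(2πβ/B)) = ((-12)/1.2793)(1 − cos(2π·0.3752)) = -16.019656 mm/rad

s = 38.8470, ds/dθ = -16.0197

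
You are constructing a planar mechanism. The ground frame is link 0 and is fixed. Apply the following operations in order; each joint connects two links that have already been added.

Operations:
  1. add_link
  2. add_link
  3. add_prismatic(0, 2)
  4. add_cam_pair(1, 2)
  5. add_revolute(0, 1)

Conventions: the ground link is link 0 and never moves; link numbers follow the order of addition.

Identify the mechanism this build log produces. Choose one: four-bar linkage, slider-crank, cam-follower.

links: 3 (incl. ground); joints: 1 revolute, 1 prismatic, 1 higher (cam) pair, forming one closed loop
3 links, revolute + prismatic + higher pair in one loop → cam-follower

cam-follower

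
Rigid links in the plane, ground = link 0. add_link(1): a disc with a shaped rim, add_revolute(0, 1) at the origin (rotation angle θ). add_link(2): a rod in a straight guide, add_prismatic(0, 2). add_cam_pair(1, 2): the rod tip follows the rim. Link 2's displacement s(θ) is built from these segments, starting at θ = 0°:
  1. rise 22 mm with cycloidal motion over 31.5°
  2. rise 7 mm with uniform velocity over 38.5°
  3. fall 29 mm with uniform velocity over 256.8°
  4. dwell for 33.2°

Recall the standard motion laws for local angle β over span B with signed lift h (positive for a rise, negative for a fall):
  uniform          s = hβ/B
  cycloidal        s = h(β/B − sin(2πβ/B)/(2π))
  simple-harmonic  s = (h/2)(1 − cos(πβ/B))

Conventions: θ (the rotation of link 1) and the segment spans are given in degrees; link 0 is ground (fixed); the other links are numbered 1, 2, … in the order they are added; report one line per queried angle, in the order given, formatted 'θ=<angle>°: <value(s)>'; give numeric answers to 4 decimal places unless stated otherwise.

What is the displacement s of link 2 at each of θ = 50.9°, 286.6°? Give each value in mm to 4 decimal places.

segment 1 (0° to 31.5°, cycloidal, h = 22) is passed completely: s = 0.0000 + (22) = 22.0000
θ = 50.9° falls in segment 2 (31.5° to 70°, uniform, h = 7): β = 50.9 − 31.5 = 19.4°, B = 38.5°; Δs = 7·19.4/38.5 = 3.5273; s = 22.0000 + 3.5273 = 25.5273
segment 2 (31.5° to 70°, uniform, h = 7) is passed completely: s = 22.0000 + (7) = 29.0000
θ = 286.6° falls in segment 3 (70° to 326.8°, uniform, h = -29): β = 286.6 − 70 = 216.6°, B = 256.8°; Δs = -29·216.6/256.8 = -24.4603; s = 29.0000 − 24.4603 = 4.5397

θ=50.9°: 25.5273
θ=286.6°: 4.5397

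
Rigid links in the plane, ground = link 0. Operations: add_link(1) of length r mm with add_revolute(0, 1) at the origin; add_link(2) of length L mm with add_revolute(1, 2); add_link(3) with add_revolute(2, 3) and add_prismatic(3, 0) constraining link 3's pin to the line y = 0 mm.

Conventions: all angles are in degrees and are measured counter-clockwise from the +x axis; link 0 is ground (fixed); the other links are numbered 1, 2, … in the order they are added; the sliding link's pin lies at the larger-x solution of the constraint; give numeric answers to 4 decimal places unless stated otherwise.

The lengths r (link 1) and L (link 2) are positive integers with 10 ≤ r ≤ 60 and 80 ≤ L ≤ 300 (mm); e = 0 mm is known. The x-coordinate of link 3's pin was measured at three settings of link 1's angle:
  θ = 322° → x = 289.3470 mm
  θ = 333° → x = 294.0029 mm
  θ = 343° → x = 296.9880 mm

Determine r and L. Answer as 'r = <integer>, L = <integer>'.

constraint per measurement: (x − r cos θ)² + (r sin θ − e)² = L²
subtracting the θ₁ and θ₂ equations cancels the r² and L² terms:
r = (x₁² − x₂²) / (2[(x₁cos θ₁ + e sin θ₁) − (x₂cos θ₂ + e sin θ₂)]) = 40.0003 → r = 40
L² = (x₁ − r cos θ₁)² + (r sin θ₁ − e)² = 67081.0026 → L = 259.0000 → L = 259
check at θ₃=343°: x = 296.9880 (printed 296.9880) ✓

r = 40, L = 259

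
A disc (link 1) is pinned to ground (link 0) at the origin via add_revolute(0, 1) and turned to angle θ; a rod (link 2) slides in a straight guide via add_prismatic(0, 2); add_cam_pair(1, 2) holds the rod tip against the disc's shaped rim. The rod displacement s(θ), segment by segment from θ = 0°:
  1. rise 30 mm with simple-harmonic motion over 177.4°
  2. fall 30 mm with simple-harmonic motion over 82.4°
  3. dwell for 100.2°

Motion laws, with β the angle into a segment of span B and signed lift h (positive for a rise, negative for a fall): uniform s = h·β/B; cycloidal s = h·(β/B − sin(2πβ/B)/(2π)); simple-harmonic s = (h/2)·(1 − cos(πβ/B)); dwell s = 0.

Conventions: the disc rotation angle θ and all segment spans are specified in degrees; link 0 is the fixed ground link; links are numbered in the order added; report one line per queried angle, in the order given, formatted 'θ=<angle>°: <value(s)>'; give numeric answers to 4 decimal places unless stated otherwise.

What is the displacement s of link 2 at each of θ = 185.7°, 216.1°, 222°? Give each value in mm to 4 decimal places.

segment 1 (0° to 177.4°, simple-harmonic, h = 30) is passed completely: s = 0.0000 + (30) = 30.0000
θ = 185.7° falls in segment 2 (177.4° to 259.8°, simple-harmonic, h = -30): β = 185.7 − 177.4 = 8.3°, B = 82.4°; Δs = -30/2·(1 − cos(π·0.1007)) = -0.7448; s = 30.0000 − 0.7448 = 29.2552
θ = 216.1° falls in segment 2 (177.4° to 259.8°, simple-harmonic, h = -30): β = 216.1 − 177.4 = 38.7°, B = 82.4°; Δs = -30/2·(1 − cos(π·0.4697)) = -13.5724; s = 30.0000 − 13.5724 = 16.4276
θ = 222° falls in segment 2 (177.4° to 259.8°, simple-harmonic, h = -30): β = 222 − 177.4 = 44.6°, B = 82.4°; Δs = -30/2·(1 − cos(π·0.5413)) = -16.9390; s = 30.0000 − 16.9390 = 13.0610

θ=185.7°: 29.2552
θ=216.1°: 16.4276
θ=222°: 13.0610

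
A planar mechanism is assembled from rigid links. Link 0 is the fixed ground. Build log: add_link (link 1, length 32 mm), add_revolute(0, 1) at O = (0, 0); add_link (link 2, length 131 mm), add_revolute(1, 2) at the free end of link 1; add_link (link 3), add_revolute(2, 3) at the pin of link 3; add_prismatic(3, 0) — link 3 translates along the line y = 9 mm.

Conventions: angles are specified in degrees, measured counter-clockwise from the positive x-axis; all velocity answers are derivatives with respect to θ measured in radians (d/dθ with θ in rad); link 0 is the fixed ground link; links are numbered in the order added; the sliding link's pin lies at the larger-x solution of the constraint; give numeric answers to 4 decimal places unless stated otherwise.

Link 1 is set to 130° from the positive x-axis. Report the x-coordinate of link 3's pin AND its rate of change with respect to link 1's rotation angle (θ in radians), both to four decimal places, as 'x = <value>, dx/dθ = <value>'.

geometry: r = 32 mm, L = 131 mm, e = 9 mm
crank pin P = (r cos θ, r sin θ) = (-20.569204, 24.513422)
h = r sin θ − e = 24.513422 − 9 = 15.513422
x = r cos θ + √(L² − h²) = -20.569204 + 130.078183 = 109.508980
dx/dθ = −r sin θ − h·r cos θ/√(L² − h²) (θ in radians; h = 15.513422) = -22.060292

x = 109.5090, dx/dθ = -22.0603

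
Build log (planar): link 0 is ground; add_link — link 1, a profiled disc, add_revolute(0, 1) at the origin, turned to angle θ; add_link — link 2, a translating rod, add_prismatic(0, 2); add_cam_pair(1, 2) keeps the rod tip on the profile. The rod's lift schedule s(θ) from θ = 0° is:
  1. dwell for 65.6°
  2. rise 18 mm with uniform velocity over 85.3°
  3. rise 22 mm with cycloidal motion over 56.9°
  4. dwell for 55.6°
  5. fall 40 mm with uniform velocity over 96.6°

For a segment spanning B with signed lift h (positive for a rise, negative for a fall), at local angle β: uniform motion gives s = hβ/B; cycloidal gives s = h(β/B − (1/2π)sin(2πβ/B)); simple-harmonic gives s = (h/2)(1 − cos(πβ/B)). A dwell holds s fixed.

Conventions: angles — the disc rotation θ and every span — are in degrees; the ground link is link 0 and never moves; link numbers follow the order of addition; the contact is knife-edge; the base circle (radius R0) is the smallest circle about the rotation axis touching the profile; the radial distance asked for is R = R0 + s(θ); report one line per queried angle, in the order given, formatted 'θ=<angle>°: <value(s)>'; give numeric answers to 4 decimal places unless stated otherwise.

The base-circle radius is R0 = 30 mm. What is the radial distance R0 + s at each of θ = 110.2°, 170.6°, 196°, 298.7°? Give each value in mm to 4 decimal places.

seg 1 [0°–65.6°] dwell: s stays 0.0000
seg 2 [65.6°–150.9°] uniform, h=18: θ=110.2° here. β=44.6, B=85.3. 18·44.6/85.3 = 9.4115 → s = 9.4115
seg 2 [65.6°–150.9°] uniform, h=18: full span → s += 18 → s = 18.0000
seg 3 [150.9°–207.8°] cycloidal, h=22: θ=170.6° here. β=19.7, B=56.9. 22·(0.3462 − sin(2π·0.3462)/(2π)) = 4.7361 → s = 22.7361
seg 3 [150.9°–207.8°] cycloidal, h=22: θ=196° here. β=45.1, B=56.9. 22·(0.7926 − sin(2π·0.7926)/(2π)) = 20.8142 → s = 38.8142
seg 3 [150.9°–207.8°] cycloidal, h=22: full span → s += 22 → s = 40.0000
seg 4 [207.8°–263.4°] dwell: s stays 40.0000
seg 5 [263.4°–360°] uniform, h=-40: θ=298.7° here. β=35.3, B=96.6. -40·35.3/96.6 = -14.6170 → s = 25.3830
θ=110.2°: R = R0 + s = 30 + 9.4115 = 39.4115
θ=170.6°: R = R0 + s = 30 + 22.7361 = 52.7361
θ=196°: R = R0 + s = 30 + 38.8142 = 68.8142
θ=298.7°: R = R0 + s = 30 + 25.3830 = 55.3830

θ=110.2°: 39.4115
θ=170.6°: 52.7361
θ=196°: 68.8142
θ=298.7°: 55.3830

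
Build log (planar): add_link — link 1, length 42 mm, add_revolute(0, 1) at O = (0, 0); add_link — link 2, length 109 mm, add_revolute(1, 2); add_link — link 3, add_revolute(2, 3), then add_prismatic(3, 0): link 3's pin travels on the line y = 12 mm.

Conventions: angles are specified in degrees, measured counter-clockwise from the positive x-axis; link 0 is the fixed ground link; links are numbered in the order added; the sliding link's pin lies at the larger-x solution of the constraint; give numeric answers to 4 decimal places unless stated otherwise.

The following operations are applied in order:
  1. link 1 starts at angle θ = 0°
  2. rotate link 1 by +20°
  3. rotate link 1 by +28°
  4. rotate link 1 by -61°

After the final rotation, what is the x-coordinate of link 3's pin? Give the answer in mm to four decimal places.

geometry: r = 42 mm, L = 109 mm, e = 12 mm; θ starts at 0°
rotate link 1 by +20°: θ ← 0° +20° = 20°
rotate link 1 by +28°: θ ← 20° +28° = 48°
rotate link 1 by -61°: θ ← 48° -61° = -13°
crank pin P = (r cos θ, r sin θ) = (40.923543, -9.447944)
h = r sin θ − e = -9.447944 − 12 = -21.447944
x = r cos θ + √(L² − h²) = 40.923543 + 106.869012 = 147.792555

147.7926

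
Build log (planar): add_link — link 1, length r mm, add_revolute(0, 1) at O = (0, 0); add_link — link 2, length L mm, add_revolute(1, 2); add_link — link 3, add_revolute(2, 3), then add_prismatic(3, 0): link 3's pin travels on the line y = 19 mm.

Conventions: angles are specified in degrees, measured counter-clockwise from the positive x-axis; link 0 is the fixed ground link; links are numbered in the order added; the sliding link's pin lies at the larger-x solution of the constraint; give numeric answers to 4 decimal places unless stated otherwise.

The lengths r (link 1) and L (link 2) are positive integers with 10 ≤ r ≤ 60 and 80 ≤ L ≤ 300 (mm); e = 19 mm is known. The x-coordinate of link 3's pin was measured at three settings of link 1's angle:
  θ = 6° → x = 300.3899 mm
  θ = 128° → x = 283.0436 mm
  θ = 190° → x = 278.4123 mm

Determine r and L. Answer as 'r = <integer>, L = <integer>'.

constraint per measurement: (x − r cos θ)² + (r sin θ − e)² = L²
subtracting the θ₁ and θ₂ equations cancels the r² and L² terms:
r = (x₁² − x₂²) / (2[(x₁cos θ₁ + e sin θ₁) − (x₂cos θ₂ + e sin θ₂)]) = 11.0000 → r = 11
L² = (x₁ − r cos θ₁)² + (r sin θ₁ − e)² = 84100.0238 → L = 290.0000 → L = 290
check at θ₃=190°: x = 278.4123 (printed 278.4123) ✓

r = 11, L = 290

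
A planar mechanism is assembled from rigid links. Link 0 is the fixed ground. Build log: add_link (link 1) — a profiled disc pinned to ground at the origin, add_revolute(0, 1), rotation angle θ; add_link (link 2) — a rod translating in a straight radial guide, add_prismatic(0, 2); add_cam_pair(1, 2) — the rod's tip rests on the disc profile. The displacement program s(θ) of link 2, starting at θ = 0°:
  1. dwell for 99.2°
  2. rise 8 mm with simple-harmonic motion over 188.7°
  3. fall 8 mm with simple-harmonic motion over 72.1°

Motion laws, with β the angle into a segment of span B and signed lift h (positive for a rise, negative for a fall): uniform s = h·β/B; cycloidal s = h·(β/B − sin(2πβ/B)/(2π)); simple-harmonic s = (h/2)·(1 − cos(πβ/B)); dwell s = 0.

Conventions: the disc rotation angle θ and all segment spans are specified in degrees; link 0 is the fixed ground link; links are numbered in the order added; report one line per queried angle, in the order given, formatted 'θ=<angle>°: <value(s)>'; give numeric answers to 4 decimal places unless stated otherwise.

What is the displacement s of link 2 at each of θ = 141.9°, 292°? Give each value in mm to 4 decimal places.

seg 1 [0°–99.2°] dwell: s stays 0.0000
seg 2 [99.2°–287.9°] simple-harmonic, h=8: θ=141.9° here. β=42.7, B=188.7. 8/2·(1 − cos(π·0.2263)) = 0.9689 → s = 0.9689
seg 2 [99.2°–287.9°] simple-harmonic, h=8: full span → s += 8 → s = 8.0000
seg 3 [287.9°–360°] simple-harmonic, h=-8: θ=292° here. β=4.1, B=72.1. -8/2·(1 − cos(π·0.0569)) = -0.0637 → s = 7.9363

θ=141.9°: 0.9689
θ=292°: 7.9363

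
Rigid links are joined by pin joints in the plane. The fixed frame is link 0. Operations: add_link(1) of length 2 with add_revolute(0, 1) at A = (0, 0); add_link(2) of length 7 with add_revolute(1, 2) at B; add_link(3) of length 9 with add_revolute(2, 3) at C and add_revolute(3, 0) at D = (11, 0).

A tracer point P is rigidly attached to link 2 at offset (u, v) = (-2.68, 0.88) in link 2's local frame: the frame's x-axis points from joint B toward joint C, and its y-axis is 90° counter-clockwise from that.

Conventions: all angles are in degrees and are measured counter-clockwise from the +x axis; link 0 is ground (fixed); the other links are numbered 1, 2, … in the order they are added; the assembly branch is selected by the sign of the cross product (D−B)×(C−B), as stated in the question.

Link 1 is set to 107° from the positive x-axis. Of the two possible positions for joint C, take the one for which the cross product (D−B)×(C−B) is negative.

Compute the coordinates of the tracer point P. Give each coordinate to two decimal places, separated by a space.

A=(0,0), D=(11.00,0)
B = A + 2.00·(cos107°, sin107°) = (-0.5847, 1.9126)
|BD| = 11.7416
circle(B,7.00) ∩ circle(D,9.00): a=4.5081, h=5.3551
  candidates: C₊=(4.7355,6.4618) cross=62.877; C₋=(2.9908,-4.1053) cross=-62.877
  branch - wants cross < 0 → take C=(2.9908,-4.1053) (cross=-62.877)
ex = (C−B)/|BC| = (0.5108,-0.8597); ey = (0.8597,0.5108)
P = B + -2.68·ex + 0.88·ey = (-1.1971,4.6661)

-1.20 4.67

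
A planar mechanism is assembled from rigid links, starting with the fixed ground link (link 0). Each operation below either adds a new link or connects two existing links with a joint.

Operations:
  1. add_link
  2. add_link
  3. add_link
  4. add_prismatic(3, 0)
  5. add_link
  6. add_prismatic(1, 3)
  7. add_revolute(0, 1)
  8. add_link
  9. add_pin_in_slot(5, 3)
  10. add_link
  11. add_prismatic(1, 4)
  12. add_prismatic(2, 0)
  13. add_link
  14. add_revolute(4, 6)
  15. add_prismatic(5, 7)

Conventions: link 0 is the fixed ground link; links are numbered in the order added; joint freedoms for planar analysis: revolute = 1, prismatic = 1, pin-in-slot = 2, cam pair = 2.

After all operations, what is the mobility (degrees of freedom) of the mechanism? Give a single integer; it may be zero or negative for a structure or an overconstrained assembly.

(L,J1,J2)=(1,0,0); link0 fixed
link1: (2,0,0)
link2: (3,0,0)
link3: (4,0,0)
P 3-0 [J1]: (4,1,0)
link4: (5,1,0)
P 1-3 [J1]: (5,2,0)
R 0-1 [J1]: (5,3,0)
link5: (6,3,0)
PS 5-3 [J2]: (6,3,1)
link6: (7,3,1)
P 1-4 [J1]: (7,4,1)
P 2-0 [J1]: (7,5,1)
link7: (8,5,1)
R 4-6 [J1]: (8,6,1)
P 5-7 [J1]: (8,7,1)
Grübler: 3·7 − 2·7 − 1 = 6

M = 6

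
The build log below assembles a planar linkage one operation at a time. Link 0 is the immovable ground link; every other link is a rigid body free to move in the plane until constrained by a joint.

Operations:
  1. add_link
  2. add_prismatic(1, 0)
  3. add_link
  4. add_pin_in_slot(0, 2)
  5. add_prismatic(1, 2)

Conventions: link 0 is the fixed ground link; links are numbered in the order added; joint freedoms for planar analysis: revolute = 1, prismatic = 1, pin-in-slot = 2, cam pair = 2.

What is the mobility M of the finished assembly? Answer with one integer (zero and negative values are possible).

L=1 J1=0 J2=0
add link → L=2 J1=0 J2=0
P@1,0 dof=1 J1 → L=2 J1=1 J2=0
add link → L=3 J1=1 J2=0
PS@0,2 dof=2 J2 → L=3 J1=1 J2=1
P@1,2 dof=1 J1 → L=3 J1=2 J2=1
M=3(L−1)−2J1−J2=3·2−2·2−1=1

M = 1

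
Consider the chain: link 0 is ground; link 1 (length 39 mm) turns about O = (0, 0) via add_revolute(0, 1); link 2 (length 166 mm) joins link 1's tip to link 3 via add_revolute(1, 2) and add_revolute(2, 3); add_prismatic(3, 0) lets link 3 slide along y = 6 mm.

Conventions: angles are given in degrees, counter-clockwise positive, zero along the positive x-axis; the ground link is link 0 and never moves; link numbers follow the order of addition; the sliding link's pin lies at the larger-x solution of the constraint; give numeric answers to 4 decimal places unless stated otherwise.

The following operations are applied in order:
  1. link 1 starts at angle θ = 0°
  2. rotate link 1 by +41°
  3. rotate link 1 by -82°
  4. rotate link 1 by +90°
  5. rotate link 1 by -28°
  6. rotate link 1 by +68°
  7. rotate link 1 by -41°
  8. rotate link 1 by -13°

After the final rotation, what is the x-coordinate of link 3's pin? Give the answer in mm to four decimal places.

geometry: r = 39 mm, L = 166 mm, e = 6 mm; θ starts at 0°
rotate link 1 by +41°: θ ← 0° +41° = 41°
rotate link 1 by -82°: θ ← 41° -82° = -41°
rotate link 1 by +90°: θ ← -41° +90° = 49°
rotate link 1 by -28°: θ ← 49° -28° = 21°
rotate link 1 by +68°: θ ← 21° +68° = 89°
rotate link 1 by -41°: θ ← 89° -41° = 48°
rotate link 1 by -13°: θ ← 48° -13° = 35°
crank pin P = (r cos θ, r sin θ) = (31.946930, 22.369481)
h = r sin θ − e = 22.369481 − 6 = 16.369481
x = r cos θ + √(L² − h²) = 31.946930 + 165.190920 = 197.137850

197.1378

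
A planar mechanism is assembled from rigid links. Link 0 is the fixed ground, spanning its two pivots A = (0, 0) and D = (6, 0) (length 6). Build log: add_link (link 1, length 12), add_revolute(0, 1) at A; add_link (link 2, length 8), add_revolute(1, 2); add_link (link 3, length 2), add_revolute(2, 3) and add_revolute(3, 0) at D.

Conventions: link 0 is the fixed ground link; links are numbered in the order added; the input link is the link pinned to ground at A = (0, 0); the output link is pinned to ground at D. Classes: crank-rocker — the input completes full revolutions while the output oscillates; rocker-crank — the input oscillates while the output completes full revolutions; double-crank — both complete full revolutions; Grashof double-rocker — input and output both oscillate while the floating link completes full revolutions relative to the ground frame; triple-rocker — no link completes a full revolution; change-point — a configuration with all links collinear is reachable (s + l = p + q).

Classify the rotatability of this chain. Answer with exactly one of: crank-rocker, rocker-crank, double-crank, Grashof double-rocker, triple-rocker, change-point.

lengths: ground=6, input=12, coupler=8, output=2
sorted: s=2 (shortest), l=12 (longest), p+q=14
s + l = 14 vs p + q = 14
s + l = p + q → change-point (collinear configuration reachable)

change-point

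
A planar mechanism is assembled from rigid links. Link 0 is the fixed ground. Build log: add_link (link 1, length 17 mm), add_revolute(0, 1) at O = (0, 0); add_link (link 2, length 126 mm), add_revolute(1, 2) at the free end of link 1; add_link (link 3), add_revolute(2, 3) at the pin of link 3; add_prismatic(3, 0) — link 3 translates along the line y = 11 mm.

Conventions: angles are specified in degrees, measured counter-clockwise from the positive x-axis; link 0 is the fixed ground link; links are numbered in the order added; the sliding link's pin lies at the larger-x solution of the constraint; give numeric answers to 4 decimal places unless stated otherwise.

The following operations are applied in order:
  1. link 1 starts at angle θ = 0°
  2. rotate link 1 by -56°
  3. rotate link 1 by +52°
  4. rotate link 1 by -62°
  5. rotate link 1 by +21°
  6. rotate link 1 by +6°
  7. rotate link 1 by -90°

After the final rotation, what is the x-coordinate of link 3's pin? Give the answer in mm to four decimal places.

geometry: r = 17 mm, L = 126 mm, e = 11 mm; θ starts at 0°
rotate link 1 by -56°: θ ← 0° -56° = -56°
rotate link 1 by +52°: θ ← -56° +52° = -4°
rotate link 1 by -62°: θ ← -4° -62° = -66°
rotate link 1 by +21°: θ ← -66° +21° = -45°
rotate link 1 by +6°: θ ← -45° +6° = -39°
rotate link 1 by -90°: θ ← -39° -90° = -129°
crank pin P = (r cos θ, r sin θ) = (-10.698447, -13.211481)
h = r sin θ − e = -13.211481 − 11 = -24.211481
x = r cos θ + √(L² − h²) = -10.698447 + 123.651948 = 112.953501

112.9535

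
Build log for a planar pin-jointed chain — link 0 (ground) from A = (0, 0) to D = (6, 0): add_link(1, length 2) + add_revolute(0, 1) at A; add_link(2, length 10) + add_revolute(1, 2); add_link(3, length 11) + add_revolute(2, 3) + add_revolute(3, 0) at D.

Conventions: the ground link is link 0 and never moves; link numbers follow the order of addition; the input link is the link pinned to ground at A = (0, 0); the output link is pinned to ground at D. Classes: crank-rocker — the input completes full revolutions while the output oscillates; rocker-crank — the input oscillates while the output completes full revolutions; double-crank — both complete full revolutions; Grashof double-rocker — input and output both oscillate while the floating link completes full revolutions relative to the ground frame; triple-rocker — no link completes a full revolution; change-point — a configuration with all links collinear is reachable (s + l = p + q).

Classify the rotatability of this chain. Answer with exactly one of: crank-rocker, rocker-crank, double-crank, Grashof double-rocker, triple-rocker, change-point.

lengths: ground=6, input=2, coupler=10, output=11
sorted: s=2 (shortest), l=11 (longest), p+q=16
s + l = 13 vs p + q = 16
s + l < p + q (Grashof) with shortest = input link → crank-rocker

crank-rocker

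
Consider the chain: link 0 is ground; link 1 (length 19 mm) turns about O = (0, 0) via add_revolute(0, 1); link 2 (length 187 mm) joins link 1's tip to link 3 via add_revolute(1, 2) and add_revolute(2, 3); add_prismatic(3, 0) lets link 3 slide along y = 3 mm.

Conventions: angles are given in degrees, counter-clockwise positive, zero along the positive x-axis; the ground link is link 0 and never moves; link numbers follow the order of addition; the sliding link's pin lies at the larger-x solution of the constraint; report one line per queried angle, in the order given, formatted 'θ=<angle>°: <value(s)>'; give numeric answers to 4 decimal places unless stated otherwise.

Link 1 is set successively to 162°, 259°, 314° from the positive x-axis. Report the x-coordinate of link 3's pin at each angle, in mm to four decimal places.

geometry: r = 19 mm, L = 187 mm, e = 3 mm
θ=162°: crank pin P = (r cos θ, r sin θ) = (-18.070074, 5.871323)
θ=162°: h = r sin θ − e = 5.871323 − 3 = 2.871323
θ=162°: x = r cos θ + √(L² − h²) = -18.070074 + 186.977955 = 168.907881
θ=259°: crank pin P = (r cos θ, r sin θ) = (-3.625371, -18.650916)
θ=259°: h = r sin θ − e = -18.650916 − 3 = -21.650916
θ=259°: x = r cos θ + √(L² − h²) = -3.625371 + 185.742396 = 182.117025
θ=314°: crank pin P = (r cos θ, r sin θ) = (13.198509, -13.667456)
θ=314°: h = r sin θ − e = -13.667456 − 3 = -16.667456
θ=314°: x = r cos θ + √(L² − h²) = 13.198509 + 186.255727 = 199.454236

θ=162°: 168.9079
θ=259°: 182.1170
θ=314°: 199.4542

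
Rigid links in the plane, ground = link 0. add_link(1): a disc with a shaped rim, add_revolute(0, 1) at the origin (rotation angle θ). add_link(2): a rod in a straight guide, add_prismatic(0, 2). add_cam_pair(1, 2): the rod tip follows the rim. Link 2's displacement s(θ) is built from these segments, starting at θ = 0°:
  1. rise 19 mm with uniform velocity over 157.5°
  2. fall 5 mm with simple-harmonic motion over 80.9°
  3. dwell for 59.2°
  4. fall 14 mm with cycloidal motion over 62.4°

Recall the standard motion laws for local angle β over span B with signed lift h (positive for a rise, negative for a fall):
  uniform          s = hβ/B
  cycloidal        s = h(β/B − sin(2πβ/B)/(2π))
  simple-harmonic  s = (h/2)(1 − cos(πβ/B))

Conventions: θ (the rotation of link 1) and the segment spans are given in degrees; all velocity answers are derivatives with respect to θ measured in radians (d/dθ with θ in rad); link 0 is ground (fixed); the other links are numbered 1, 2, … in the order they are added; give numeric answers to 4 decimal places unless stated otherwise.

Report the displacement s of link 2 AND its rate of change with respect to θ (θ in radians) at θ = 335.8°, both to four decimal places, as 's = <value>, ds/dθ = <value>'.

segment 1 (0° to 157.5°, uniform, h = 19) is passed completely: s = 0.0000 + (19) = 19.0000
segment 2 (157.5° to 238.4°, simple-harmonic, h = -5) is passed completely: s = 19.0000 + (-5) = 14.0000
segment 3 (238.4° to 297.6°, dwell): s unchanged at 14.0000
θ = 335.8° falls in segment 4 (297.6° to 360°, cycloidal, h = -14): β = 335.8 − 297.6 = 38.2°, B = 62.4°; Δs = -14·(0.6122 − sin(2π·0.6122)/(2π)) = -10.0142; s = 14.0000 − 10.0142 = 3.9858
velocity in seg [297.6°–360°] (cycloidal), θ in radians: β = 38.2° = 0.6667 rad, B = 62.4° = 1.0891 rad; ds/dθ = (h/B)(1 − cos(2πβ/B)) = ((-14)/1.0891)(1 − cos(2π·0.6122)) = -22.646499 mm/rad

s = 3.9858, ds/dθ = -22.6465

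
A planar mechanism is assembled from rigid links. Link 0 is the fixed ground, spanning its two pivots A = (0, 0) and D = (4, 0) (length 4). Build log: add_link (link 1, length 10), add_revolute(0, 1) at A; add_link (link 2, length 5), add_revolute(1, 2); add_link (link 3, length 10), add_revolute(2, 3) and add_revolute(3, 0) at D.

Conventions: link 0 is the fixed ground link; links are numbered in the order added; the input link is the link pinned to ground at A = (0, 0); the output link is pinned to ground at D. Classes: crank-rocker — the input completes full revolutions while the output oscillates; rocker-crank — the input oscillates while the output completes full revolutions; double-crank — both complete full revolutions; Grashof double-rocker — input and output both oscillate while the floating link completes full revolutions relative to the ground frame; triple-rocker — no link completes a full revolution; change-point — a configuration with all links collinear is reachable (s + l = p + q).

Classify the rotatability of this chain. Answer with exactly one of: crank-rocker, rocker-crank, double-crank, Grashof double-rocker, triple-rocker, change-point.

lengths: ground=4, input=10, coupler=5, output=10
sorted: s=4 (shortest), l=10 (longest), p+q=15
s + l = 14 vs p + q = 15
s + l < p + q (Grashof) with shortest = ground link → double-crank

double-crank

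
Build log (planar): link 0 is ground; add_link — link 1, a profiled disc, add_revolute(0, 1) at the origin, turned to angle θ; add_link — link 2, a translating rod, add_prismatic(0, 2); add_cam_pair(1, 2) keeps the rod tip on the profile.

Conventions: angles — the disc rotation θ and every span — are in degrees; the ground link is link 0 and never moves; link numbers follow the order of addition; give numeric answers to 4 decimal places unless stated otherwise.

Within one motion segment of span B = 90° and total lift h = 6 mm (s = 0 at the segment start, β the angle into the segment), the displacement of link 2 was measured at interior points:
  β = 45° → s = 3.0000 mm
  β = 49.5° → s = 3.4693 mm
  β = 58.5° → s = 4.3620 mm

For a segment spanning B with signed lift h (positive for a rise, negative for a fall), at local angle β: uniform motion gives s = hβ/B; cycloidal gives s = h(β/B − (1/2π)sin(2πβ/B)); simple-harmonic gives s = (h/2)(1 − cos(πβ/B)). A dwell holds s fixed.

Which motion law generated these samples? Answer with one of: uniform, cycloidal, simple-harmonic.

candidates at β/B = r: uniform s = h·r (linear in β); cycloidal s = h·(r − sin(2πr)/(2π)); simple-harmonic s = (h/2)(1 − cos(πr))
β=45°: printed 3.0000 | uniform 3.0000, cycloidal 3.0000, simple-harmonic 3.0000
β=49.5°: printed 3.4693 | uniform 3.3000, cycloidal 3.5951, simple-harmonic 3.4693
β=58.5°: printed 4.3620 | uniform 3.9000, cycloidal 4.6726, simple-harmonic 4.3620
only one law matches every sample → simple-harmonic

simple-harmonic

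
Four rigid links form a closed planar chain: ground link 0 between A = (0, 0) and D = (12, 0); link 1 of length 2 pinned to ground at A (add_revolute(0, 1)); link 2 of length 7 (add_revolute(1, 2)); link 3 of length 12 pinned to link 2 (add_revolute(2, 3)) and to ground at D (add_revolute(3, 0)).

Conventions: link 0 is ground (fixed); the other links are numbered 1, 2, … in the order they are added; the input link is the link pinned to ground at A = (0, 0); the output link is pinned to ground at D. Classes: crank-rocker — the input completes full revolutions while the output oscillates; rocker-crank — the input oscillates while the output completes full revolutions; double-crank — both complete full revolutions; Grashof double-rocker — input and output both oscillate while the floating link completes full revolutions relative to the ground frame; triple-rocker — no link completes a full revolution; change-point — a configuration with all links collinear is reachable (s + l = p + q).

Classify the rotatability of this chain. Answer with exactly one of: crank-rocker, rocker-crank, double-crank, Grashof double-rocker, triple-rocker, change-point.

lengths: ground=12, input=2, coupler=7, output=12
sorted: s=2 (shortest), l=12 (longest), p+q=19
s + l = 14 vs p + q = 19
s + l < p + q (Grashof) with shortest = input link → crank-rocker

crank-rocker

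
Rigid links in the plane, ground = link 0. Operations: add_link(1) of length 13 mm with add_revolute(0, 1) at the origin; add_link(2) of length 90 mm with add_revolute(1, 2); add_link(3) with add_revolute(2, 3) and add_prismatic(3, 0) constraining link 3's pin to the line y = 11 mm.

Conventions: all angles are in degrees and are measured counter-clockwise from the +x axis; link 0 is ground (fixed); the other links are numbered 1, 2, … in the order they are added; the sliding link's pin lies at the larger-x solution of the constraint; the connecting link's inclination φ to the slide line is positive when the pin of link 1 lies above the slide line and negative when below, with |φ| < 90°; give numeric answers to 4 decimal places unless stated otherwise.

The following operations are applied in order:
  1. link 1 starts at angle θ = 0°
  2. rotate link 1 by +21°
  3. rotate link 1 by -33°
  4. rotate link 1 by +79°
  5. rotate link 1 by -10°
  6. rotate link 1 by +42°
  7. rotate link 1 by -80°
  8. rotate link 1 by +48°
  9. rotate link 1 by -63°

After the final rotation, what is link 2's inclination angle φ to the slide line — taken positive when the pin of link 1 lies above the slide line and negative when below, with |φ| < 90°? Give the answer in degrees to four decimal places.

geometry: r = 13 mm, L = 90 mm, e = 11 mm; θ starts at 0°
rotate link 1 by +21°: θ ← 0° +21° = 21°
rotate link 1 by -33°: θ ← 21° -33° = -12°
rotate link 1 by +79°: θ ← -12° +79° = 67°
rotate link 1 by -10°: θ ← 67° -10° = 57°
rotate link 1 by +42°: θ ← 57° +42° = 99°
rotate link 1 by -80°: θ ← 99° -80° = 19°
rotate link 1 by +48°: θ ← 19° +48° = 67°
rotate link 1 by -63°: θ ← 67° -63° = 4°
h = r sin θ − e = 0.906834 − 11 = -10.093166
sin φ = h / L = -10.093166 / 90 = -0.11214629
φ = arcsin(-0.11214629) = -6.439054°

-6.4391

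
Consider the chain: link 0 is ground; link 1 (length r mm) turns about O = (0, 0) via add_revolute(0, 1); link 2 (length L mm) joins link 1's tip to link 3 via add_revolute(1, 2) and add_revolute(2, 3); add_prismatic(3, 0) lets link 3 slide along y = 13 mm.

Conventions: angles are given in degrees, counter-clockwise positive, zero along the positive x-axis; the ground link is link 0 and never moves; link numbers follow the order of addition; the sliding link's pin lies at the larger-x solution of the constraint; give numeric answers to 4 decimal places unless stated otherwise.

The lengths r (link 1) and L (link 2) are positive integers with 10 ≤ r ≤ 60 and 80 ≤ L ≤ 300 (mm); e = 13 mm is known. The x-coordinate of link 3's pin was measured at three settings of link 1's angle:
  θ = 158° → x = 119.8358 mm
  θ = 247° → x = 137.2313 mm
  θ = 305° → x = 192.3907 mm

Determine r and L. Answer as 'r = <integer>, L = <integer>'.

constraint per measurement: (x − r cos θ)² + (r sin θ − e)² = L²
subtracting the θ₁ and θ₂ equations cancels the r² and L² terms:
r = (x₁² − x₂²) / (2[(x₁cos θ₁ + e sin θ₁) − (x₂cos θ₂ + e sin θ₂)]) = 55.0000 → r = 55
L² = (x₁ − r cos θ₁)² + (r sin θ₁ − e)² = 29241.0116 → L = 171.0000 → L = 171
check at θ₃=305°: x = 192.3907 (printed 192.3907) ✓

r = 55, L = 171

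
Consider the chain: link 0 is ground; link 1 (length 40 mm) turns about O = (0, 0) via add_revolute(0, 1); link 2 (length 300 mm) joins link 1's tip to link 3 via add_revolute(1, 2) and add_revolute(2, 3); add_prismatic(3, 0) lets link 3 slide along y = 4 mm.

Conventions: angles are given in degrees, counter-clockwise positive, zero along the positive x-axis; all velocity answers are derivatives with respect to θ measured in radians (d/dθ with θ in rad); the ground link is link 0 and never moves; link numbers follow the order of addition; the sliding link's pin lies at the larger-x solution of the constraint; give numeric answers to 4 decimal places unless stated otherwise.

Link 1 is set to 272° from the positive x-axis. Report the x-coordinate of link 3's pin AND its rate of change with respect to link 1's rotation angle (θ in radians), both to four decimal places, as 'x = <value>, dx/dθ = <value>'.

geometry: r = 40 mm, L = 300 mm, e = 4 mm
crank pin P = (r cos θ, r sin θ) = (1.395980, -39.975633)
h = r sin θ − e = -39.975633 − 4 = -43.975633
x = r cos θ + √(L² − h²) = 1.395980 + 296.759404 = 298.155384
dx/dθ = −r sin θ − h·r cos θ/√(L² − h²) (θ in radians; h = -43.975633) = 40.182498

x = 298.1554, dx/dθ = 40.1825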